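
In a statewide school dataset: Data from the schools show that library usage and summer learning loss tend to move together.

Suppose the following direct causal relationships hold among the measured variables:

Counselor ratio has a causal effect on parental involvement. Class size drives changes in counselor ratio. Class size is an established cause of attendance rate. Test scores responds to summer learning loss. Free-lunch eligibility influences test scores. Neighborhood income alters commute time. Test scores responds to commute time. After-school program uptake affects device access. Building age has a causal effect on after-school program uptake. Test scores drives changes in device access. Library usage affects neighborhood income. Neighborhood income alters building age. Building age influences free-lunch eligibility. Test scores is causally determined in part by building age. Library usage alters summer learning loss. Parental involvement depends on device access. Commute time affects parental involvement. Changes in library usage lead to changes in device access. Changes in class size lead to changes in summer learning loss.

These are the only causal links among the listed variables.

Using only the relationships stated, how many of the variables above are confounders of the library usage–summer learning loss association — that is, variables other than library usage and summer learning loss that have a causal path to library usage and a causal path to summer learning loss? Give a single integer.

No listed variable has a causal path to both library usage and summer learning loss, so there are no common causes.

0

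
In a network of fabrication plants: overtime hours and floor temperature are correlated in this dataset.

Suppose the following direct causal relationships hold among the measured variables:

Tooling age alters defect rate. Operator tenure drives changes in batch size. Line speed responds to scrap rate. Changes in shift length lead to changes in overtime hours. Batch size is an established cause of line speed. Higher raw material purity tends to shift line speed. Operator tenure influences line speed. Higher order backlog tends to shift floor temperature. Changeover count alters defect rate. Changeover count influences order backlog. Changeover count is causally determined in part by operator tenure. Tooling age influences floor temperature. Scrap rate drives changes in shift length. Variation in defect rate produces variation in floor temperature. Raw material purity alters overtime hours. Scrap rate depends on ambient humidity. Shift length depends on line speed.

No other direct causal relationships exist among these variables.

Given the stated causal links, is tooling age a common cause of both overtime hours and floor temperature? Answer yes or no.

Tooling age has no stated causal path to overtime hours. A confounder must cause both variables, so tooling age does not qualify.

no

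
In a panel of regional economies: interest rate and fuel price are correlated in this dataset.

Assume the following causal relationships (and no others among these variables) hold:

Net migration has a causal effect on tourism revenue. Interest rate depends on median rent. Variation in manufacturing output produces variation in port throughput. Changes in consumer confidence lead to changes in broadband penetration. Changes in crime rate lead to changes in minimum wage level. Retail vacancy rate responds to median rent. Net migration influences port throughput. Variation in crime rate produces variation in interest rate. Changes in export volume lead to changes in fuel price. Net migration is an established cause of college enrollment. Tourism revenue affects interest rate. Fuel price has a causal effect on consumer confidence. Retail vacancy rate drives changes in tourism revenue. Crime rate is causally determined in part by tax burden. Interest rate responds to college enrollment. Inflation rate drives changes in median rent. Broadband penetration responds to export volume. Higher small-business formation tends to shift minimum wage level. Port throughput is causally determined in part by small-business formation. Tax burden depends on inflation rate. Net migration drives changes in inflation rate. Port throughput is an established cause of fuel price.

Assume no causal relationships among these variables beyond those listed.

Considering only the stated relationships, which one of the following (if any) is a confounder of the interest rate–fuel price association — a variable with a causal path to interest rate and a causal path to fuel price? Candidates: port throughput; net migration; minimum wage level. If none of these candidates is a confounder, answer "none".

net migration

Net migration causes interest rate (net migration → college enrollment → interest rate) and also causes fuel price (net migration → port throughput → fuel price); it is a common cause of both.
Each of the other candidates lacks a causal path to at least one of interest rate and fuel price, so they do not confound the relationship.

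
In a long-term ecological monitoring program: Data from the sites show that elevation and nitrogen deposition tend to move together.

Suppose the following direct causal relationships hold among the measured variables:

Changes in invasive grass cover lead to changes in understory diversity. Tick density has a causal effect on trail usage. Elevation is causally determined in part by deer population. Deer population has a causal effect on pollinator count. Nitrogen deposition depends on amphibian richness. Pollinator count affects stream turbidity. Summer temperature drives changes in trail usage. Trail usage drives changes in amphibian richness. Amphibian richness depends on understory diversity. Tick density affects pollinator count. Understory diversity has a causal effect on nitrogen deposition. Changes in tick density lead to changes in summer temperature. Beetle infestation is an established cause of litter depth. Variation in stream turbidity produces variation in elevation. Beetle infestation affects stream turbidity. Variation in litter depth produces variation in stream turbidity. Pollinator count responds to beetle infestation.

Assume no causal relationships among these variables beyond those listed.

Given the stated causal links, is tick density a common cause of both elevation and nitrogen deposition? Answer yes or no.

Tick density has a causal path to elevation (tick density → pollinator count → stream turbidity → elevation) and to nitrogen deposition (tick density → trail usage → amphibian richness → nitrogen deposition), so it is a common cause of both — a confounder.

yes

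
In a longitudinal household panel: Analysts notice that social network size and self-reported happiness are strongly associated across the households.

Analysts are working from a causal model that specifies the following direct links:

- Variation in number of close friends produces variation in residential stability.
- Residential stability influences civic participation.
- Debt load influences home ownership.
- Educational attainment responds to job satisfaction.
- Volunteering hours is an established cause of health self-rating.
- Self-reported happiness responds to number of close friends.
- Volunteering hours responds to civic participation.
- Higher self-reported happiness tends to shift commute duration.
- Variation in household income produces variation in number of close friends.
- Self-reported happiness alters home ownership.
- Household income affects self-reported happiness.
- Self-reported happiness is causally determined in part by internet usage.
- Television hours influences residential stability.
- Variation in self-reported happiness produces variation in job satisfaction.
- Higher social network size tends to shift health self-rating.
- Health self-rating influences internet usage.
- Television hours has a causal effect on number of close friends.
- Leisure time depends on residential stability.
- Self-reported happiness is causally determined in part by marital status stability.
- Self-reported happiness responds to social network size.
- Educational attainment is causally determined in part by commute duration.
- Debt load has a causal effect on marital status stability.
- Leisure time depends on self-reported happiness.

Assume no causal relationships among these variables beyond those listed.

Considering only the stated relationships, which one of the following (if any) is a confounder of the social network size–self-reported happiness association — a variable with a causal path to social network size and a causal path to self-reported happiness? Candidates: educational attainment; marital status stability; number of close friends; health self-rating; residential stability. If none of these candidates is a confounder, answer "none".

none

None of the listed candidates has causal paths to both social network size and self-reported happiness in the stated relationships, so none is a common cause.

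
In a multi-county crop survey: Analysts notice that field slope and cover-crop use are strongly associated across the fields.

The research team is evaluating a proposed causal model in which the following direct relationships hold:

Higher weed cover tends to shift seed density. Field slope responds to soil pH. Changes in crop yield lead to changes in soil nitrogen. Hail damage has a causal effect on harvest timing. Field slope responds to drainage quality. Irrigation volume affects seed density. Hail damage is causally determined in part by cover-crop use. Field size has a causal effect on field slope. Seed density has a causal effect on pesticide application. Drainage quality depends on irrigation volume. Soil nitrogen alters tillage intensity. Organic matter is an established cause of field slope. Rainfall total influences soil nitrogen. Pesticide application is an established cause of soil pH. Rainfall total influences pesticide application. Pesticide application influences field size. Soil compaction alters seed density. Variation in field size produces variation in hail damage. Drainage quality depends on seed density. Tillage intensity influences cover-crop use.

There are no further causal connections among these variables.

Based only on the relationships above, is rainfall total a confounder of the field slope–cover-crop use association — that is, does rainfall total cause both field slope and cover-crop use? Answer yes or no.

yes

Rainfall total has a causal path to field slope (rainfall total → pesticide application → soil pH → field slope) and to cover-crop use (rainfall total → soil nitrogen → tillage intensity → cover-crop use), so it is a common cause of both — a confounder.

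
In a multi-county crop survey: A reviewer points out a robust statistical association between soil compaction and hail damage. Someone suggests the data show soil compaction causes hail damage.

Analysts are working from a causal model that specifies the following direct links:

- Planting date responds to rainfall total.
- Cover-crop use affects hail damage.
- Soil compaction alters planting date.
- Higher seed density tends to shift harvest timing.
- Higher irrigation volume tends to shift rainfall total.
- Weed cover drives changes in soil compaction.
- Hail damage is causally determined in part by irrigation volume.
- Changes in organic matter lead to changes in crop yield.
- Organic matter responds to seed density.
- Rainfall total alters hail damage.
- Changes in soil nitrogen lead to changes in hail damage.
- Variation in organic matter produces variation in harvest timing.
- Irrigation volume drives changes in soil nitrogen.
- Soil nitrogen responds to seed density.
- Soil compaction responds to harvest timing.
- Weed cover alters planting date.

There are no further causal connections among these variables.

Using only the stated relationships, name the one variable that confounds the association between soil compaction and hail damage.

Seed density has a causal path to soil compaction (seed density → harvest timing → soil compaction) and a separate causal path to hail damage (seed density → soil nitrogen → hail damage), so it is a common cause of both.
No stated relationship gives soil compaction a causal route to hail damage, so the correlation is explained by the shared upstream cause rather than a direct effect.

seed density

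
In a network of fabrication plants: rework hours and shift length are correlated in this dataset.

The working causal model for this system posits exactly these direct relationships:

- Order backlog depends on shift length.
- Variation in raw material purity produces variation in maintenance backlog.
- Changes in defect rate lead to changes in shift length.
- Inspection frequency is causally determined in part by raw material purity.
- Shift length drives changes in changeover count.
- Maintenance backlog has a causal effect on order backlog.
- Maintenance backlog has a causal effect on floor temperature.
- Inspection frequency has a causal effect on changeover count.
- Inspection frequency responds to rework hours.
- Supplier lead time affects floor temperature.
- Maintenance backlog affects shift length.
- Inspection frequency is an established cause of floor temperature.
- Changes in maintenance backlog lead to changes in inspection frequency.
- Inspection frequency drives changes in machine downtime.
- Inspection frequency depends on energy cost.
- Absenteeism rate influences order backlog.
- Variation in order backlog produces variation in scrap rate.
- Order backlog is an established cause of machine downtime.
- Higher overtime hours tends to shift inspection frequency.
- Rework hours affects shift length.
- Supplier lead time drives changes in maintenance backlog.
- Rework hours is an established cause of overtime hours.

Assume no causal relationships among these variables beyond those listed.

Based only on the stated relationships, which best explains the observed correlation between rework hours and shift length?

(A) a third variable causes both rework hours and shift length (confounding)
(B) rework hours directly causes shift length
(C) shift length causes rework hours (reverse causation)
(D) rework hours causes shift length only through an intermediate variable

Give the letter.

B

There is a stated direct causal link rework hours → shift length, and no variable causes both rework hours and shift length, so the correlation reflects direct causation.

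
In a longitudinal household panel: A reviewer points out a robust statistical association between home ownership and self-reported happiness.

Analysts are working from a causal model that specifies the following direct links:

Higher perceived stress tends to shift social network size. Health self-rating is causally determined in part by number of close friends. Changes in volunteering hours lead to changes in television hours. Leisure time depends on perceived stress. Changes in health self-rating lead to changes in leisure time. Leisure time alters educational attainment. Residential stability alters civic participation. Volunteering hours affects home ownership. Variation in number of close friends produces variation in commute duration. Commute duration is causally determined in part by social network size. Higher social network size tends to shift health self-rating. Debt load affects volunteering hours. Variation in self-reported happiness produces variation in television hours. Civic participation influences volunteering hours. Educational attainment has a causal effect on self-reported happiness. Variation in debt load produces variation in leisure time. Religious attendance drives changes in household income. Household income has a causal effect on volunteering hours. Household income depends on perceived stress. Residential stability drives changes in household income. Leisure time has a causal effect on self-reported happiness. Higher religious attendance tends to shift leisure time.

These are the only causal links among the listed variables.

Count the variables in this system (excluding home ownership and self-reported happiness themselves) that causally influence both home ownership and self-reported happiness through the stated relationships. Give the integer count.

The common causes are: debt load (to home ownership via debt load → volunteering hours → home ownership; to self-reported happiness via debt load → leisure time → self-reported happiness); perceived stress (to home ownership via perceived stress → household income → volunteering hours → home ownership; to self-reported happiness via perceived stress → leisure time → self-reported happiness); religious attendance (to home ownership via religious attendance → household income → volunteering hours → home ownership; to self-reported happiness via religious attendance → leisure time → self-reported happiness).
Every other variable lacks a causal path to at least one of home ownership and self-reported happiness.

3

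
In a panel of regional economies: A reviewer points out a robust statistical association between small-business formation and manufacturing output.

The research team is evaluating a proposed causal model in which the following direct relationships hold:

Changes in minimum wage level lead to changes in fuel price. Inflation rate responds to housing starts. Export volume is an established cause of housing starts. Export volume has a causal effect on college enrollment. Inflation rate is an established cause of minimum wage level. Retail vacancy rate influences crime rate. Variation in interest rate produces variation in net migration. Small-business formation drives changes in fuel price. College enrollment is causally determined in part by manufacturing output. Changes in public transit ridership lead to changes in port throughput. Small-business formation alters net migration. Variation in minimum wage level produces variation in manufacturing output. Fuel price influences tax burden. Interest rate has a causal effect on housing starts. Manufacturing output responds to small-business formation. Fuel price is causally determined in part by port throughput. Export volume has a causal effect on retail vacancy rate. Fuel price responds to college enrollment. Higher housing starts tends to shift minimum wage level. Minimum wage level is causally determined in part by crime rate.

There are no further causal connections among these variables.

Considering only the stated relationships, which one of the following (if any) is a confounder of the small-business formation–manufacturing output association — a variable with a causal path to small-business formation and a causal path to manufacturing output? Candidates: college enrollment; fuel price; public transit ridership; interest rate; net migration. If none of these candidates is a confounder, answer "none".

None of the listed candidates has causal paths to both small-business formation and manufacturing output in the stated relationships, so none is a common cause.

none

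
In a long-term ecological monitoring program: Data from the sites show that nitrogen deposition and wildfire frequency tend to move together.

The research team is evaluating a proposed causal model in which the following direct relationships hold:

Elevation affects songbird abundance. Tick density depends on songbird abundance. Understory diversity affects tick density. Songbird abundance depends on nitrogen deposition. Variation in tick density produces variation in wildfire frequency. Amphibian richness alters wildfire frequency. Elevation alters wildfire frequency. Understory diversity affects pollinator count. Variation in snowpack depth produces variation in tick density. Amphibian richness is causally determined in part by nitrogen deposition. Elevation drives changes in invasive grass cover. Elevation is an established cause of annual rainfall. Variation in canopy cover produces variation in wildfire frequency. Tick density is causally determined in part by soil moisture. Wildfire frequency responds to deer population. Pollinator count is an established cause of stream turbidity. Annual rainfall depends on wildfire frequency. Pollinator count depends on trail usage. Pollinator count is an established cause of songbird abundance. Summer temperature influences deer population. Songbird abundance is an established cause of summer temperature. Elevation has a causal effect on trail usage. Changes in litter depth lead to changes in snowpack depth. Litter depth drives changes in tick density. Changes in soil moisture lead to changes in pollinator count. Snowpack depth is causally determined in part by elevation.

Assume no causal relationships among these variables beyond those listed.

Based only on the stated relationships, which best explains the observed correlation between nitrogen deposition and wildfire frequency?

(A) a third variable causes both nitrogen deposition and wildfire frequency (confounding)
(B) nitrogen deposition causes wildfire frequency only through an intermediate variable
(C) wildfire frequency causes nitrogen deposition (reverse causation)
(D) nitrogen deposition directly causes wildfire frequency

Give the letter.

Nitrogen deposition reaches wildfire frequency through nitrogen deposition → amphibian richness → wildfire frequency — an indirect causal chain with no direct nitrogen deposition → wildfire frequency link. No variable causes both nitrogen deposition and wildfire frequency, so confounding is ruled out; the effect is mediated.

B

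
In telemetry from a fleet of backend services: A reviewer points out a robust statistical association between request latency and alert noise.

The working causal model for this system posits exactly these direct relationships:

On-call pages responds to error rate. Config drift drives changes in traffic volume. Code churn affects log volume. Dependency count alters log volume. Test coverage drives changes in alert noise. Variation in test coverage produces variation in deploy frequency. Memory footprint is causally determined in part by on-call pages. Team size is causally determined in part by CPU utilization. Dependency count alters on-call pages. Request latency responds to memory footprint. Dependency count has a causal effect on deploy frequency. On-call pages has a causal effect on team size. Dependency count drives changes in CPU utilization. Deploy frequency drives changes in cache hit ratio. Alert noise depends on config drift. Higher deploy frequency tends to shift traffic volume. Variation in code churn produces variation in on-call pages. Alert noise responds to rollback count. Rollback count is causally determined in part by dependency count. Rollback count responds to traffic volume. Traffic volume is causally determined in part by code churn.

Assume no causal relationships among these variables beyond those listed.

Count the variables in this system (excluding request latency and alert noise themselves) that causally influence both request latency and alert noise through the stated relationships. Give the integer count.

2

The common causes are: code churn (to request latency via code churn → on-call pages → memory footprint → request latency; to alert noise via code churn → traffic volume → rollback count → alert noise); dependency count (to request latency via dependency count → on-call pages → memory footprint → request latency; to alert noise via dependency count → rollback count → alert noise).
Every other variable lacks a causal path to at least one of request latency and alert noise.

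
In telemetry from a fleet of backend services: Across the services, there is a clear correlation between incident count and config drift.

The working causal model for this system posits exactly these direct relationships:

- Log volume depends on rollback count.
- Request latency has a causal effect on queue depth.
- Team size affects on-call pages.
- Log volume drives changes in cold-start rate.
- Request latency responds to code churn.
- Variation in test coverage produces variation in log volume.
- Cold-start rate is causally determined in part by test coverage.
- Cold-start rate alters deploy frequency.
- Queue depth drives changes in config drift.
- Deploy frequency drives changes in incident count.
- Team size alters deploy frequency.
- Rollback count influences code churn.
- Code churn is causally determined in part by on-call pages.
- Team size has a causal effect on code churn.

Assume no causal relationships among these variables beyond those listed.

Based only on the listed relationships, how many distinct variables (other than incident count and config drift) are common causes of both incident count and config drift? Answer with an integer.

The common causes are: rollback count (to incident count via rollback count → log volume → cold-start rate → deploy frequency → incident count; to config drift via rollback count → code churn → request latency → queue depth → config drift); team size (to incident count via team size → deploy frequency → incident count; to config drift via team size → code churn → request latency → queue depth → config drift).
Every other variable lacks a causal path to at least one of incident count and config drift.

2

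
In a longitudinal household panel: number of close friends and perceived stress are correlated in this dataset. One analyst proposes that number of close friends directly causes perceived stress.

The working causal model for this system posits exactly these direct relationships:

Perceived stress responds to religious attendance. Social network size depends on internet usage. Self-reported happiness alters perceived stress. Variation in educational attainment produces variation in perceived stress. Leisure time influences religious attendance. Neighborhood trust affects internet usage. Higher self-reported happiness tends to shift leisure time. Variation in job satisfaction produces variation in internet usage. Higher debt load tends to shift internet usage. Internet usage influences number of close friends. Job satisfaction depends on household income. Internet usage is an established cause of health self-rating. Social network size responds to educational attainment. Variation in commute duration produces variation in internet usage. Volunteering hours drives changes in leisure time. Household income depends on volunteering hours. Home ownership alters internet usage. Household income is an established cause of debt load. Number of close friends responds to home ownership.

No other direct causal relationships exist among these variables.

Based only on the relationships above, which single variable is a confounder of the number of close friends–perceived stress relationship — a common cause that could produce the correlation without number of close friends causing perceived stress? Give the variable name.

volunteering hours

Volunteering hours has a causal path to number of close friends (volunteering hours → household income → debt load → internet usage → number of close friends) and a separate causal path to perceived stress (volunteering hours → leisure time → religious attendance → perceived stress), so it is a common cause of both.
No stated relationship gives number of close friends a causal route to perceived stress, so the correlation is explained by the shared upstream cause rather than a direct effect.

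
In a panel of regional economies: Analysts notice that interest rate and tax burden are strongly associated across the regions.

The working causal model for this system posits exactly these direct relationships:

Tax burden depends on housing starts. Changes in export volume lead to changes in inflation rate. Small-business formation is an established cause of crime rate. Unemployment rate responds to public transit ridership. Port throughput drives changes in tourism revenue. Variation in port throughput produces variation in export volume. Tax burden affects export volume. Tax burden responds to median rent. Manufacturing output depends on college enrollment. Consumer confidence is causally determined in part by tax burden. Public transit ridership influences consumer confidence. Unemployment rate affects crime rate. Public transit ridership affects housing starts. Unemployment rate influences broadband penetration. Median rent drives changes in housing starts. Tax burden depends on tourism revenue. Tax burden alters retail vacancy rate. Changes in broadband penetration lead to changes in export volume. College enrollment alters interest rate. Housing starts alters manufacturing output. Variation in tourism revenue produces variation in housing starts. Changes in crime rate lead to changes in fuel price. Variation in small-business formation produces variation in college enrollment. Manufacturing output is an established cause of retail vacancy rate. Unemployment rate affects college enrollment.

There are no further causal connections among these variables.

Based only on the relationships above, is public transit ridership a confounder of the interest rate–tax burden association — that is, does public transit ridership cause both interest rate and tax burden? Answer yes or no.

Public transit ridership has a causal path to interest rate (public transit ridership → unemployment rate → college enrollment → interest rate) and to tax burden (public transit ridership → housing starts → tax burden), so it is a common cause of both — a confounder.

yes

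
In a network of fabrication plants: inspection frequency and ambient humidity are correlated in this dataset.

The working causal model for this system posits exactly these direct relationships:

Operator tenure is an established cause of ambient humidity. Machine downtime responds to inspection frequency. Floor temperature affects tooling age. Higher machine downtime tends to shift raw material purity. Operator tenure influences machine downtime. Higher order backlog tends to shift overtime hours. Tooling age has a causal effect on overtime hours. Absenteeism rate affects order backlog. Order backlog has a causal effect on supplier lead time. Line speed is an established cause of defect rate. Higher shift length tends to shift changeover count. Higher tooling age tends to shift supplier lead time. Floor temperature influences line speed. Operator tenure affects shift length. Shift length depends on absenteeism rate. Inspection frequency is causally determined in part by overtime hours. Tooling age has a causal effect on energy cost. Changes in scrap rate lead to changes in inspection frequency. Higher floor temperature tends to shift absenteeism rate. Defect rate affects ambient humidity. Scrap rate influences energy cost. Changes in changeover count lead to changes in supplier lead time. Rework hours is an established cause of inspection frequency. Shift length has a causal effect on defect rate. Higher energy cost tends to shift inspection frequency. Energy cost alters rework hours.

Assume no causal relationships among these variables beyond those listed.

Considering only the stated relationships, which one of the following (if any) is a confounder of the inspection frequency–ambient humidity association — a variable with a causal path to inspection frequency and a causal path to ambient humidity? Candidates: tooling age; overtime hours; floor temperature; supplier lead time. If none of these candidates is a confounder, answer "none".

floor temperature

Floor temperature causes inspection frequency (floor temperature → tooling age → energy cost → inspection frequency) and also causes ambient humidity (floor temperature → line speed → defect rate → ambient humidity); it is a common cause of both.
Each of the other candidates lacks a causal path to at least one of inspection frequency and ambient humidity, so they do not confound the relationship.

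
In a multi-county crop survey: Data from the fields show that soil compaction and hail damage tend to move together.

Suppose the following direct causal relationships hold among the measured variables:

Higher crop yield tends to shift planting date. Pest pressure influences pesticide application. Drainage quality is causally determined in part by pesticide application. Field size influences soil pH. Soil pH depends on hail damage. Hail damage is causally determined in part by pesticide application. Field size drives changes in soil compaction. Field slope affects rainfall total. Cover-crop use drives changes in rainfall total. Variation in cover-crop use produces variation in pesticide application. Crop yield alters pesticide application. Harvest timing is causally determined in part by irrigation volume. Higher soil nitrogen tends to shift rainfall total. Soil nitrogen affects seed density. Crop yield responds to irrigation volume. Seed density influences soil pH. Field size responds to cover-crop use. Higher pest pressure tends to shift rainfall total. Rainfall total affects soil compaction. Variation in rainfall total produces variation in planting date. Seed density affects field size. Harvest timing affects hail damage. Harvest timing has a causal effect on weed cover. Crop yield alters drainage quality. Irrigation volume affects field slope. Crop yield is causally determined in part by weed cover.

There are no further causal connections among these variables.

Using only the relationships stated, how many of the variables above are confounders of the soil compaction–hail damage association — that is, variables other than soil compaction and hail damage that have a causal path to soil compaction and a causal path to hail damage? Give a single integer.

The common causes are: cover-crop use (to soil compaction via cover-crop use → rainfall total → soil compaction; to hail damage via cover-crop use → pesticide application → hail damage); irrigation volume (to soil compaction via irrigation volume → field slope → rainfall total → soil compaction; to hail damage via irrigation volume → harvest timing → hail damage); pest pressure (to soil compaction via pest pressure → rainfall total → soil compaction; to hail damage via pest pressure → pesticide application → hail damage).
Every other variable lacks a causal path to at least one of soil compaction and hail damage.

3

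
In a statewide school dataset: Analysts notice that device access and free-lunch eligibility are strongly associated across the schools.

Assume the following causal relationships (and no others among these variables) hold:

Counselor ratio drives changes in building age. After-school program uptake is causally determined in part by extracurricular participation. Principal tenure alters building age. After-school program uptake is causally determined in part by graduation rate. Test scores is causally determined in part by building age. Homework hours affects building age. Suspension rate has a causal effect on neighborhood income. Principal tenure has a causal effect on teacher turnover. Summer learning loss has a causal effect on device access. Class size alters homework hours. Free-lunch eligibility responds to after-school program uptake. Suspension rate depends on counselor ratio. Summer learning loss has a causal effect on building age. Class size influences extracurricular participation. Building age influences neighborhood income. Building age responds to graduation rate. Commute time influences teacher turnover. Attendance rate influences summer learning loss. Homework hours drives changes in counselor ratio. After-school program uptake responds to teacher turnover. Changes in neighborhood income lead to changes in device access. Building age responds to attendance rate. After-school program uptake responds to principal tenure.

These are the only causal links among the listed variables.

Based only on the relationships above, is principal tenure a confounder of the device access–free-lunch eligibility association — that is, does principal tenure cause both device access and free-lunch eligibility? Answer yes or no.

yes

Principal tenure has a causal path to device access (principal tenure → building age → neighborhood income → device access) and to free-lunch eligibility (principal tenure → after-school program uptake → free-lunch eligibility), so it is a common cause of both — a confounder.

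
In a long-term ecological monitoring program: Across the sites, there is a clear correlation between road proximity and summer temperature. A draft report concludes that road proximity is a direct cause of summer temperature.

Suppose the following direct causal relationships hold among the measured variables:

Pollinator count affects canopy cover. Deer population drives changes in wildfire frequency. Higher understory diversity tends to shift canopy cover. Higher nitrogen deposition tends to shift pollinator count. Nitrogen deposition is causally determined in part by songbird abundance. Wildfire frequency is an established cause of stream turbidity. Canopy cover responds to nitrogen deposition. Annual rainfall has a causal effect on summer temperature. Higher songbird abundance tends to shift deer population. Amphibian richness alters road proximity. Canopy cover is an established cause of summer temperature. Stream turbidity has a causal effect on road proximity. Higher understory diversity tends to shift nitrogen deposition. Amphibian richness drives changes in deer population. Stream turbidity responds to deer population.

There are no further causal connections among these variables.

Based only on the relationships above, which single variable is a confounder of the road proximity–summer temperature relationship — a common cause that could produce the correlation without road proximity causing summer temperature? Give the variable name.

Songbird abundance has a causal path to road proximity (songbird abundance → deer population → stream turbidity → road proximity) and a separate causal path to summer temperature (songbird abundance → nitrogen deposition → canopy cover → summer temperature), so it is a common cause of both.
No stated relationship gives road proximity a causal route to summer temperature, so the correlation is explained by the shared upstream cause rather than a direct effect.

songbird abundance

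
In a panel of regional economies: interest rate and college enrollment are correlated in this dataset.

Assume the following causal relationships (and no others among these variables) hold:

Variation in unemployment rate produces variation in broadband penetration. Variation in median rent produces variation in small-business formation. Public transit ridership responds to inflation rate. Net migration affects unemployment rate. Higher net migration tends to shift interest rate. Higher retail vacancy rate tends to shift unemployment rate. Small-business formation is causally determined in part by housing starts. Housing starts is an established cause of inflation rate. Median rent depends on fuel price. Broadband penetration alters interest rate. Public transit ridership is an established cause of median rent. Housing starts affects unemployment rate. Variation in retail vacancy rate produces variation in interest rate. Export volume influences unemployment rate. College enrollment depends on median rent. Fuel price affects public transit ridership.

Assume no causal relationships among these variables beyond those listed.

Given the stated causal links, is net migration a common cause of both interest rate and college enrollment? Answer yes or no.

Net migration has no stated causal path to college enrollment. A confounder must cause both variables, so net migration does not qualify.

no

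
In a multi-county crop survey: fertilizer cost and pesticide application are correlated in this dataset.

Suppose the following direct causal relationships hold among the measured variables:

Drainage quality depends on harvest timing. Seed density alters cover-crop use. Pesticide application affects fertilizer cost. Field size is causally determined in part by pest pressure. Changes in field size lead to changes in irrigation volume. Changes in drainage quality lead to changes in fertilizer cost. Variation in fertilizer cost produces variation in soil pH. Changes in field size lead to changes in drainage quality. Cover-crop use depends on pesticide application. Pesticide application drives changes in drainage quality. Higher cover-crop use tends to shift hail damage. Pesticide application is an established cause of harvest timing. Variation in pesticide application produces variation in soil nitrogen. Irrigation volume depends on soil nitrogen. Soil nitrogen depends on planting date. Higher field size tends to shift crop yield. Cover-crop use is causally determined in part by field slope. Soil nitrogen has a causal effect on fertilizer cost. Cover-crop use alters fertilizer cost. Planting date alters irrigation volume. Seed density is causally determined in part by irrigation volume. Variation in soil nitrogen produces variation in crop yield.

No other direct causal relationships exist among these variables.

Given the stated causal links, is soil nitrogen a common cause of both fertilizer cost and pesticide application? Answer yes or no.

no

Soil nitrogen has no stated causal path to pesticide application. A confounder must cause both variables, so soil nitrogen does not qualify.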